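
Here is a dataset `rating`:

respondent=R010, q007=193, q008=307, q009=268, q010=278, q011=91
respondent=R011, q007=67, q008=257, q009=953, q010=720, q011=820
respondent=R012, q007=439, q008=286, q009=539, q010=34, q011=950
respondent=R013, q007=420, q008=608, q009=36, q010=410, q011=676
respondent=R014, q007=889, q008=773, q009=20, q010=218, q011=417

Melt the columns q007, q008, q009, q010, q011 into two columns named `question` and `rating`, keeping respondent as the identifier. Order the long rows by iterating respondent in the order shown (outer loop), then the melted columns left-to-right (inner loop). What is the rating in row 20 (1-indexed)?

25 rows total (5 × 5). Row 20: index ⌊(20-1)/5⌋ = 3 into respondent → R013; (20-1) mod 5 = 4 into the melted columns → q011.
So row 20 is (R013, q011, 676); rating = 676.

676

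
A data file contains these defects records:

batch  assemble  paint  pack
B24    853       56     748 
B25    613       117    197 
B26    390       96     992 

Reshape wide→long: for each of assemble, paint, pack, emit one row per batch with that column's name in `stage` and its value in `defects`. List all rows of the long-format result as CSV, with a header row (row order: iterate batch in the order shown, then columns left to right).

batch,stage,defects
B24,assemble,853
B24,paint,56
B24,pack,748
B25,assemble,613
B25,paint,117
B25,pack,197
B26,assemble,390
B26,paint,96
B26,pack,992

Each (batch, column) pair becomes one row: 3 × 3 = 9 rows.
For example, (B24, assemble) → defects=853.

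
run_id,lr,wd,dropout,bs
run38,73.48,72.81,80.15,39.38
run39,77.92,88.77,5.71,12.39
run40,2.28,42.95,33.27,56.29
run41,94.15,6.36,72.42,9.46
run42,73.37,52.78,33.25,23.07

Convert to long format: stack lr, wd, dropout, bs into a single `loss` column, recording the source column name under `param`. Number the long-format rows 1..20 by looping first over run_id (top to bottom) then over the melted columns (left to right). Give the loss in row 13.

20 rows total (5 × 4). Row 13: index ⌊(13-1)/4⌋ = 3 into run_id → run41; (13-1) mod 4 = 0 into the melted columns → lr.
So row 13 is (run41, lr, 94.15); loss = 94.15.

94.15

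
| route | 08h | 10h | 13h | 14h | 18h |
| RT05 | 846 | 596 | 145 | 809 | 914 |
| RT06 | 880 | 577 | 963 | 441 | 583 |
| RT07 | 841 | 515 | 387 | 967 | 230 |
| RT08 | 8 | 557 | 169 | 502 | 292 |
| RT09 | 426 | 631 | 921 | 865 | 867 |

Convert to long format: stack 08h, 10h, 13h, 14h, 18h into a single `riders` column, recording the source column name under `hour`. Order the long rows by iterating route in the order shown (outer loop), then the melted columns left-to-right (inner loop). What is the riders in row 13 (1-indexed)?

387

25 rows total (5 × 5). Row 13: index ⌊(13-1)/5⌋ = 2 into route → RT07; (13-1) mod 5 = 2 into the melted columns → 13h.
So row 13 is (RT07, 13h, 387); riders = 387.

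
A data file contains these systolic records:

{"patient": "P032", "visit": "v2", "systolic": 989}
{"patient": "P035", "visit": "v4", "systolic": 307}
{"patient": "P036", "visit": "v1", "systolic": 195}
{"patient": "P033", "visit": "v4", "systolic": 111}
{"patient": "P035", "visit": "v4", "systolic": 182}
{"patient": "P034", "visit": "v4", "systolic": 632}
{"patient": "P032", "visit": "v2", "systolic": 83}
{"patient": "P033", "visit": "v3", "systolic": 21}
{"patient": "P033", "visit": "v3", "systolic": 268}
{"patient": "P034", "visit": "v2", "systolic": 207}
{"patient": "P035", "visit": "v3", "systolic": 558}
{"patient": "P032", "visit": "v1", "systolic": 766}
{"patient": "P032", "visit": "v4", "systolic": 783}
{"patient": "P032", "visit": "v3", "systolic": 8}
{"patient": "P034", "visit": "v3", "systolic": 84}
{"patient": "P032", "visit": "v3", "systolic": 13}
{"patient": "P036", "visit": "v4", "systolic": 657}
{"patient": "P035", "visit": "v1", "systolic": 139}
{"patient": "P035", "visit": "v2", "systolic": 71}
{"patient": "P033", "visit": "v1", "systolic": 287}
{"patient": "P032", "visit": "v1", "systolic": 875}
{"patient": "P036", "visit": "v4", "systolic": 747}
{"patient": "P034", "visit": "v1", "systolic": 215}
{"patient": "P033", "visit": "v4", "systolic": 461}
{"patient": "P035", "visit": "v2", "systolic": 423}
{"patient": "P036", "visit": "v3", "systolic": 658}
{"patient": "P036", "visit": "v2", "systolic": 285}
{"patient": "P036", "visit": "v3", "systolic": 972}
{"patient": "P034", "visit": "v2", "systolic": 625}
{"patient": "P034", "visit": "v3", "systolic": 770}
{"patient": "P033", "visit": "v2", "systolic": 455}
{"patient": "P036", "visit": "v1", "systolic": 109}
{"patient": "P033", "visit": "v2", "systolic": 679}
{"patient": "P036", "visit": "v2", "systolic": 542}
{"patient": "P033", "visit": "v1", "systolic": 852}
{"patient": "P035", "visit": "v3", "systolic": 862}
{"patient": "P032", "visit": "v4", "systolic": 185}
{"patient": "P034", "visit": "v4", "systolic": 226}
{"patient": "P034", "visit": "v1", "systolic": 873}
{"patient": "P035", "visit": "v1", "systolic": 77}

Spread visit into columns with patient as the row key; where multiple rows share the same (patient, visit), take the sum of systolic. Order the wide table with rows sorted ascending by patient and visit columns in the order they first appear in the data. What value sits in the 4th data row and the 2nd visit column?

With rows sorted ascending by patient, row 4 is patient=P035. visit columns in first-appearance order: v2, v4, v1, v3; column 2 is v4.
Long rows with patient=P035, visit=v4: 307 + 182 = 489.

489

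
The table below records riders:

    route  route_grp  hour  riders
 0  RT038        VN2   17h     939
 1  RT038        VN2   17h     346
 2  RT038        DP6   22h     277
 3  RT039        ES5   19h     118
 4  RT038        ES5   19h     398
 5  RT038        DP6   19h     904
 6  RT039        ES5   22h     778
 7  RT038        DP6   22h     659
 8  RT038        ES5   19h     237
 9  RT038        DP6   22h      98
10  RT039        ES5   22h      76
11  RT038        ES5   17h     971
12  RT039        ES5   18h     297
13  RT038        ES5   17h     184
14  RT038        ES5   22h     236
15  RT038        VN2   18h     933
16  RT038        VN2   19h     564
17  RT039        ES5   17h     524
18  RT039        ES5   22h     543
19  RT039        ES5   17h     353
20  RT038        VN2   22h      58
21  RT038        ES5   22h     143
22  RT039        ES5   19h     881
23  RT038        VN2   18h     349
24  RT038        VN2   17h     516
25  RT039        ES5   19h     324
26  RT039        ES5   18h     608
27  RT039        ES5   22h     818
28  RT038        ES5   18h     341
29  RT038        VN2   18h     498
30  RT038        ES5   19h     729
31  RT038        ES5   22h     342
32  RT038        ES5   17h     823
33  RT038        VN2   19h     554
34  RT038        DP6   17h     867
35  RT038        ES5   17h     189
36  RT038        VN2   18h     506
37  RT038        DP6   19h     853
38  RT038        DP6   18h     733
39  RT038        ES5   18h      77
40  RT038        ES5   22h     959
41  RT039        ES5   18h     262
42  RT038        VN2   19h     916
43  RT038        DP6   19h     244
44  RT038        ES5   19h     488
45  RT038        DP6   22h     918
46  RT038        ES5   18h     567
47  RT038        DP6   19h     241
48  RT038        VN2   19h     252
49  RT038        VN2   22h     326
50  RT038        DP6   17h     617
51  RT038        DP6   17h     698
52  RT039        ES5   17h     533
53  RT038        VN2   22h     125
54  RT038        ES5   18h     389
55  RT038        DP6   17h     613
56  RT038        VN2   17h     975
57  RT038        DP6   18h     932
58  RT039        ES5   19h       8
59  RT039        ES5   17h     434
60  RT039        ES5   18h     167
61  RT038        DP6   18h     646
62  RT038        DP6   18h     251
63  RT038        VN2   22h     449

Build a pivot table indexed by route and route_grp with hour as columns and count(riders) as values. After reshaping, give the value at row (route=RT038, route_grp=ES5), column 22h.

Rows with route=RT038, route_grp=ES5 and hour=22h: riders values are 236, 143, 342, 959.
4 rows match — count = 4.

4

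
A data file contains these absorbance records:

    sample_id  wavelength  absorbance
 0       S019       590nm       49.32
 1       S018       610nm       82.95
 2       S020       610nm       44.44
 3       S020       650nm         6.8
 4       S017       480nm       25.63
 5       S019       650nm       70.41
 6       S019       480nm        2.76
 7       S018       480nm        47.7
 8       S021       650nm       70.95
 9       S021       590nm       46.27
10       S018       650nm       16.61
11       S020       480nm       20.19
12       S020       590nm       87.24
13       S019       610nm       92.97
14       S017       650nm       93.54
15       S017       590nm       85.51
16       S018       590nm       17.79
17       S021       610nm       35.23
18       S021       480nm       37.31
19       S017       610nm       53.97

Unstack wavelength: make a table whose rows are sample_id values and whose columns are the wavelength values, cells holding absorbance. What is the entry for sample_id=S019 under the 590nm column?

Wide layout: rows indexed by sample_id, columns are the 4 distinct wavelength values (590nm, 610nm, 650nm, 480nm).
Cell (sample_id=S019, wavelength=590nm) draws from the long row where sample_id=S019 and wavelength=590nm, which has absorbance=49.32.

49.32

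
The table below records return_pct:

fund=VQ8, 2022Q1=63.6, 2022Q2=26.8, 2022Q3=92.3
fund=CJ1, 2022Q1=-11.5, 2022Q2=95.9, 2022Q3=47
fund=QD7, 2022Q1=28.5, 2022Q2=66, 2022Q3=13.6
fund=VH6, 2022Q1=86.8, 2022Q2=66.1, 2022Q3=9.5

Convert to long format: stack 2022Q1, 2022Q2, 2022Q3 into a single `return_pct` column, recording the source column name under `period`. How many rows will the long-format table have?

12

4 fund values × 3 melted columns = 12 rows.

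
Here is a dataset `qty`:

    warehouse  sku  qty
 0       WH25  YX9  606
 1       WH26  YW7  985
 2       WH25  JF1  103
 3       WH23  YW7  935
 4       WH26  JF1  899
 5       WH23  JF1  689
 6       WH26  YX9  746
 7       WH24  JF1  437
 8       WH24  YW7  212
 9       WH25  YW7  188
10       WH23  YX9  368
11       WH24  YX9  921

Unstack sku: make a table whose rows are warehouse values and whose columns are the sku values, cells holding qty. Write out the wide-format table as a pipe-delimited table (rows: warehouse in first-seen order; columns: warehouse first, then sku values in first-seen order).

| warehouse | YX9 | YW7 | JF1 |
| WH25 | 606 | 188 | 103 |
| WH26 | 746 | 985 | 899 |
| WH23 | 368 | 935 | 689 |
| WH24 | 921 | 212 | 437 |

Columns: warehouse plus the 3 distinct sku values (YX9, YW7, JF1).
For example, row WH25 column YX9 takes qty=606 from the long row (WH25, YX9).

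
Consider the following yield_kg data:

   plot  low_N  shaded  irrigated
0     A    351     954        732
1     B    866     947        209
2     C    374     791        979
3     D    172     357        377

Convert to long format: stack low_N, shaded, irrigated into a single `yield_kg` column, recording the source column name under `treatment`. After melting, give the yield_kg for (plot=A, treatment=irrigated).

Unpivoting turns each (plot, wide-column) pair into one long row.
The wide cell at row A, column irrigated holds 732, so the long row (A, irrigated) has yield_kg=732.

732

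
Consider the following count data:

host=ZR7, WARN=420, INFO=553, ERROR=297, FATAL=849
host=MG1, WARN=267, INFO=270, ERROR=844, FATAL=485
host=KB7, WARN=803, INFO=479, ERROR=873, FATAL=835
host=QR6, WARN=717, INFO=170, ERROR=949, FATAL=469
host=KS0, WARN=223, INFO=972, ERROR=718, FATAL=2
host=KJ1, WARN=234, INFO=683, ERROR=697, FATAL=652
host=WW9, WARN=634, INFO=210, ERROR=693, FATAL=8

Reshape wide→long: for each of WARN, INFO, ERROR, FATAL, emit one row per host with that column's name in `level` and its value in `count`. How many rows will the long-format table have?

28

7 host values × 4 melted columns = 28 rows.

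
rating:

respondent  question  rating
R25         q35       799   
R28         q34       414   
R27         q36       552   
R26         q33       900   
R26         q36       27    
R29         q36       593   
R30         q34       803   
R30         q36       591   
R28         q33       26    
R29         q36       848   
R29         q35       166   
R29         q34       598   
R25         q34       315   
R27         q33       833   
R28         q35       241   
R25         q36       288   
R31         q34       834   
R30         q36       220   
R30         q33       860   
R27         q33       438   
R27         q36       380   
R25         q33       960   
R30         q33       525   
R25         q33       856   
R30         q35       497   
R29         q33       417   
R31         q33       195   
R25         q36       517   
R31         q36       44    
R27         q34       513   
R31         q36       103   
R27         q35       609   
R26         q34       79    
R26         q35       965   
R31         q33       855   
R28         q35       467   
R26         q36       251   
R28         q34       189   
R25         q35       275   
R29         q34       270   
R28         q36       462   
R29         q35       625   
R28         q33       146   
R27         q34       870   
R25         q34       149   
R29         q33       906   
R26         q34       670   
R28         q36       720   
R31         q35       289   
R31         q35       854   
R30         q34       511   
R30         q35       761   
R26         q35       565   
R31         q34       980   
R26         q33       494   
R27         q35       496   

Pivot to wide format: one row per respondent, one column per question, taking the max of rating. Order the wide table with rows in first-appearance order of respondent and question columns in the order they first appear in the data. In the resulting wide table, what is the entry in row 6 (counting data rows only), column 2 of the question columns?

803

With rows in first-appearance order of respondent, row 6 is respondent=R30. question columns in first-appearance order: q35, q34, q36, q33; column 2 is q34.
Long rows with respondent=R30, question=q34: max(803, 511) = 803.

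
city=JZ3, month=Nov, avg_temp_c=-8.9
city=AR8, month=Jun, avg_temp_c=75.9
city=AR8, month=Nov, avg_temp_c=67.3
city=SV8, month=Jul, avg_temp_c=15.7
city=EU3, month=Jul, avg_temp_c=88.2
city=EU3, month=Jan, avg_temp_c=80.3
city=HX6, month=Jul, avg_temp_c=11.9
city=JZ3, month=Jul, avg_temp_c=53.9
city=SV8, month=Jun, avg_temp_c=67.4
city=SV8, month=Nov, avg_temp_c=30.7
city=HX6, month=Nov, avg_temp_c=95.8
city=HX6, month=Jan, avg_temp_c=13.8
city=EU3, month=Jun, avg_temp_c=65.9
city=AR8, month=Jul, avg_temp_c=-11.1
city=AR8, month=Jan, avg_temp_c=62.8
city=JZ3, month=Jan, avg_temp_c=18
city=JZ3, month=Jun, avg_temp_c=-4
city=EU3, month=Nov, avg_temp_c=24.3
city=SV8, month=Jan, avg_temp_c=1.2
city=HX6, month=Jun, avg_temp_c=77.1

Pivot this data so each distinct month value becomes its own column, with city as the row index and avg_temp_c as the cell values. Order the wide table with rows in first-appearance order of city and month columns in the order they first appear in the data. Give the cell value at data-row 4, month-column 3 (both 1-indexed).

With rows in first-appearance order of city, row 4 is city=EU3. month columns in first-appearance order: Nov, Jun, Jul, Jan; column 3 is Jul.
Long rows with city=EU3, month=Jul: avg_temp_c = 88.2.

88.2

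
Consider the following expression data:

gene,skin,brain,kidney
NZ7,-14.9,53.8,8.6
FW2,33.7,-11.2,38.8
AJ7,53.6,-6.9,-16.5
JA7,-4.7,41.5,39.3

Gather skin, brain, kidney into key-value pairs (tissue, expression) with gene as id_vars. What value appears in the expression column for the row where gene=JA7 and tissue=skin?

-4.7

Unpivoting turns each (gene, wide-column) pair into one long row.
The wide cell at row JA7, column skin holds -4.7, so the long row (JA7, skin) has expression=-4.7.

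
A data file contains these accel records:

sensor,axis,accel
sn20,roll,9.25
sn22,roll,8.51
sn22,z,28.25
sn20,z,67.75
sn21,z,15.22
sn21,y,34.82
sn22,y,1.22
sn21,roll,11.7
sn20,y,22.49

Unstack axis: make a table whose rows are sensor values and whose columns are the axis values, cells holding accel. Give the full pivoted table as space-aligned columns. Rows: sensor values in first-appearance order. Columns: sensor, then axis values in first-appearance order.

sensor  roll  z      y    
sn20    9.25  67.75  22.49
sn22    8.51  28.25  1.22 
sn21    11.7  15.22  34.82

Columns: sensor plus the 3 distinct axis values (roll, z, y).
For example, row sn20 column roll takes accel=9.25 from the long row (sn20, roll).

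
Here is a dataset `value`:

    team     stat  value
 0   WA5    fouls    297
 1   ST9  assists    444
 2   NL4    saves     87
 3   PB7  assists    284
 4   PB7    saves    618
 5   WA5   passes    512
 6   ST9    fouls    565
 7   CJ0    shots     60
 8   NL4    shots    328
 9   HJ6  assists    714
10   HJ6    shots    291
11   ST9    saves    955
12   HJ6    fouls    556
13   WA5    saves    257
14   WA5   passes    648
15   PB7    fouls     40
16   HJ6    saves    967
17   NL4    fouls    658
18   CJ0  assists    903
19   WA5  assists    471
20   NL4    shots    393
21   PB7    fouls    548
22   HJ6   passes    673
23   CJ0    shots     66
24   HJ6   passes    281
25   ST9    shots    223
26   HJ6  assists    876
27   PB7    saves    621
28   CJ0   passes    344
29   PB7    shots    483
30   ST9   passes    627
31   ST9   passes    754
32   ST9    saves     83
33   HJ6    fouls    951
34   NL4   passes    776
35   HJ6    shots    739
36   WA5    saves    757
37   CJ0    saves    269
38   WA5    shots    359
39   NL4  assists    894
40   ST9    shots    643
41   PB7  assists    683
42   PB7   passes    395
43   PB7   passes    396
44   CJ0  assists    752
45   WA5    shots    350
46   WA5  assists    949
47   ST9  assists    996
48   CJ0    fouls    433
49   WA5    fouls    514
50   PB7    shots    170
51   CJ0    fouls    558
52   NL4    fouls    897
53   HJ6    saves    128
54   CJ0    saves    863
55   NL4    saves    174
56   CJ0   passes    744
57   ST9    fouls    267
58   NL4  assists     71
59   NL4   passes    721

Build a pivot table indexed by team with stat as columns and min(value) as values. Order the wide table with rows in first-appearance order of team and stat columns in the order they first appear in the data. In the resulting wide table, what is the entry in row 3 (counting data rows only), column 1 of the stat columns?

658

With rows in first-appearance order of team, row 3 is team=NL4. stat columns in first-appearance order: fouls, assists, saves, passes, shots; column 1 is fouls.
Long rows with team=NL4, stat=fouls: min(658, 897) = 658.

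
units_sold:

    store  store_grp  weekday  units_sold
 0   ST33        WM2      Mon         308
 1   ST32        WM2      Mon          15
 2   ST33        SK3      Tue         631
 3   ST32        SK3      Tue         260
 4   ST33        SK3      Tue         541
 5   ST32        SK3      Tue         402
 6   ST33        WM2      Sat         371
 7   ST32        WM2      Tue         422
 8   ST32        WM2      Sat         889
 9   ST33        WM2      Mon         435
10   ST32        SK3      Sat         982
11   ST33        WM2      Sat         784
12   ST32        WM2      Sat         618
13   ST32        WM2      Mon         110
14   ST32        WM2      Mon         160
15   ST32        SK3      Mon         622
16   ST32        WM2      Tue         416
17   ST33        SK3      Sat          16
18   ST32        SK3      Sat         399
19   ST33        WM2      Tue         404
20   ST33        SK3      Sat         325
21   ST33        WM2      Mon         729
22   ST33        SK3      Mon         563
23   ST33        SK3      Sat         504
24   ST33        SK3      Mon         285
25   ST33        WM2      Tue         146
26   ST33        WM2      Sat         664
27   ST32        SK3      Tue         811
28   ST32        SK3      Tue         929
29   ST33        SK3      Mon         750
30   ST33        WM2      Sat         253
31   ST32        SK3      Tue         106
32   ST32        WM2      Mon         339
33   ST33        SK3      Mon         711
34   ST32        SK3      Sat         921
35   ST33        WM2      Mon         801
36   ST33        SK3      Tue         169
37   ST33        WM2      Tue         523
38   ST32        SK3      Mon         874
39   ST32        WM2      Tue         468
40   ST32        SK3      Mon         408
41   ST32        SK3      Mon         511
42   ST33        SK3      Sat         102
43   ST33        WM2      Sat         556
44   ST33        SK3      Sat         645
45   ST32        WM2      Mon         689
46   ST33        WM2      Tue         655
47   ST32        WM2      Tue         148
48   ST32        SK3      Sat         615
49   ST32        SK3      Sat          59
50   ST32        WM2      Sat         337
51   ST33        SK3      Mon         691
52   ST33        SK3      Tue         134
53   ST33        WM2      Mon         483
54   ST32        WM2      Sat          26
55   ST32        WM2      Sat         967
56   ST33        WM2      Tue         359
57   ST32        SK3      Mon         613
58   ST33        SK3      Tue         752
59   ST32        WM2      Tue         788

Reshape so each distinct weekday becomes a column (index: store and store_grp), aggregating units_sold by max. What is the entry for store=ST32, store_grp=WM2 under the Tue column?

Rows with store=ST32, store_grp=WM2 and weekday=Tue: units_sold values are 422, 416, 468, 148, 788.
max(422, 416, 468, 148, 788) = 788.

788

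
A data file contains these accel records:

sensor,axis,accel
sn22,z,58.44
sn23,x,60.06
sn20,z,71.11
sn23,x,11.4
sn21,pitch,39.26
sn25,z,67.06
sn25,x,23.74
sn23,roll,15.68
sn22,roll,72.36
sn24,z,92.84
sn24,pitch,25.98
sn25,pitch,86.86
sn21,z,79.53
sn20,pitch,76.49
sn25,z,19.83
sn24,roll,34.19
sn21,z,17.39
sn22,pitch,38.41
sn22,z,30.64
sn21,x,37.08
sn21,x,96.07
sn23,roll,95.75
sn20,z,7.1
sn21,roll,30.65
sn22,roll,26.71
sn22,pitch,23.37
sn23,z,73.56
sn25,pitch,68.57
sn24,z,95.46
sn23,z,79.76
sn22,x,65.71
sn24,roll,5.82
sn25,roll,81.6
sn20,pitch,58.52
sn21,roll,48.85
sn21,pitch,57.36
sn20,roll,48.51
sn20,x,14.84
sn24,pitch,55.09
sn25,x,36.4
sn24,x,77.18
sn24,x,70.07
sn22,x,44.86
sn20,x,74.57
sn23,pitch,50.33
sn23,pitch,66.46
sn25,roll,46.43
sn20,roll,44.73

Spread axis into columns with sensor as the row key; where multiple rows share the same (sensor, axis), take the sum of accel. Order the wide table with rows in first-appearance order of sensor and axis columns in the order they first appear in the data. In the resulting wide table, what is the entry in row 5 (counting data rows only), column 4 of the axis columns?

128.03

With rows in first-appearance order of sensor, row 5 is sensor=sn25. axis columns in first-appearance order: z, x, pitch, roll; column 4 is roll.
Long rows with sensor=sn25, axis=roll: 81.6 + 46.43 = 128.03.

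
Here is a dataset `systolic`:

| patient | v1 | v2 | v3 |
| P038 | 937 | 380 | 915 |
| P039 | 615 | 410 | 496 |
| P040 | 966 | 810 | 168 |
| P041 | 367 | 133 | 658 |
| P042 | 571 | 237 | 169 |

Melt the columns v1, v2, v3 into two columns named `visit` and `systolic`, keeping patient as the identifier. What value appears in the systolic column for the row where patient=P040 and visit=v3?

Unpivoting turns each (patient, wide-column) pair into one long row.
The wide cell at row P040, column v3 holds 168, so the long row (P040, v3) has systolic=168.

168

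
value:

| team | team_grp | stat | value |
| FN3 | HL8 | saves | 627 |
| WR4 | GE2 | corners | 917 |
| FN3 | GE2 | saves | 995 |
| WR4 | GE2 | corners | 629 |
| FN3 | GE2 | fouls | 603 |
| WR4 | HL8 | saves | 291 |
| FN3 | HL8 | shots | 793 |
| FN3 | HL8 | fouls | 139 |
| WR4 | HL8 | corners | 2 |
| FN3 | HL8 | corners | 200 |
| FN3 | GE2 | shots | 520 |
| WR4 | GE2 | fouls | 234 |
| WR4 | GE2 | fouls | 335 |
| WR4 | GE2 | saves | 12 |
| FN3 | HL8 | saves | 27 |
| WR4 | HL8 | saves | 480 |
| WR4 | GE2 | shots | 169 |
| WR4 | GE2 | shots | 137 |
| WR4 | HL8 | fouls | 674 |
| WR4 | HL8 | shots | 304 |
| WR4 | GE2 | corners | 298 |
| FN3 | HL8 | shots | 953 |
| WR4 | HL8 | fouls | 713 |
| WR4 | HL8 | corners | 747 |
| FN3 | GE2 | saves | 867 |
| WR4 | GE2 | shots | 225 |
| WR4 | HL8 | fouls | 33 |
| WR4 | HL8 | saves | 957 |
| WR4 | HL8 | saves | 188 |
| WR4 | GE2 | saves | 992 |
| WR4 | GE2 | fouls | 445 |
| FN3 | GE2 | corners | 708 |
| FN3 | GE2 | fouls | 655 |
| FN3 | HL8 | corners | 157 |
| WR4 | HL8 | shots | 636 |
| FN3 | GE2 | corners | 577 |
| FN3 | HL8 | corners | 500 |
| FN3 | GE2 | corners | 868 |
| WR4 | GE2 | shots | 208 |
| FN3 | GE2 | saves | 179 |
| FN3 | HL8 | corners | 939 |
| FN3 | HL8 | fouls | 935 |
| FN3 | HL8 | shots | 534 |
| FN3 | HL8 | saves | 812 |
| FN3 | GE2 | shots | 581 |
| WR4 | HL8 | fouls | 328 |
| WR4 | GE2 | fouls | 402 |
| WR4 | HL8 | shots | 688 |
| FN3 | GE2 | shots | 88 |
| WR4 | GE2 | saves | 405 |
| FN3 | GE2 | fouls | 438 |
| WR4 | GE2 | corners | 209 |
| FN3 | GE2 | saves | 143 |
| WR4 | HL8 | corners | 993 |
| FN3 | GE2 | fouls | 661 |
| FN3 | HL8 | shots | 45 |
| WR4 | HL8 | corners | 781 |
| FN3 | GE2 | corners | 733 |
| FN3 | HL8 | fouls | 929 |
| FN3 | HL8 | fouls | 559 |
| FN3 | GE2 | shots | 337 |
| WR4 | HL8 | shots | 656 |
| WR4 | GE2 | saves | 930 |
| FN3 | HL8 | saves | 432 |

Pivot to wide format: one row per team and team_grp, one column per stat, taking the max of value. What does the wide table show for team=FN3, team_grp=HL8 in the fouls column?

Rows with team=FN3, team_grp=HL8 and stat=fouls: value values are 139, 935, 929, 559.
max(139, 935, 929, 559) = 935.

935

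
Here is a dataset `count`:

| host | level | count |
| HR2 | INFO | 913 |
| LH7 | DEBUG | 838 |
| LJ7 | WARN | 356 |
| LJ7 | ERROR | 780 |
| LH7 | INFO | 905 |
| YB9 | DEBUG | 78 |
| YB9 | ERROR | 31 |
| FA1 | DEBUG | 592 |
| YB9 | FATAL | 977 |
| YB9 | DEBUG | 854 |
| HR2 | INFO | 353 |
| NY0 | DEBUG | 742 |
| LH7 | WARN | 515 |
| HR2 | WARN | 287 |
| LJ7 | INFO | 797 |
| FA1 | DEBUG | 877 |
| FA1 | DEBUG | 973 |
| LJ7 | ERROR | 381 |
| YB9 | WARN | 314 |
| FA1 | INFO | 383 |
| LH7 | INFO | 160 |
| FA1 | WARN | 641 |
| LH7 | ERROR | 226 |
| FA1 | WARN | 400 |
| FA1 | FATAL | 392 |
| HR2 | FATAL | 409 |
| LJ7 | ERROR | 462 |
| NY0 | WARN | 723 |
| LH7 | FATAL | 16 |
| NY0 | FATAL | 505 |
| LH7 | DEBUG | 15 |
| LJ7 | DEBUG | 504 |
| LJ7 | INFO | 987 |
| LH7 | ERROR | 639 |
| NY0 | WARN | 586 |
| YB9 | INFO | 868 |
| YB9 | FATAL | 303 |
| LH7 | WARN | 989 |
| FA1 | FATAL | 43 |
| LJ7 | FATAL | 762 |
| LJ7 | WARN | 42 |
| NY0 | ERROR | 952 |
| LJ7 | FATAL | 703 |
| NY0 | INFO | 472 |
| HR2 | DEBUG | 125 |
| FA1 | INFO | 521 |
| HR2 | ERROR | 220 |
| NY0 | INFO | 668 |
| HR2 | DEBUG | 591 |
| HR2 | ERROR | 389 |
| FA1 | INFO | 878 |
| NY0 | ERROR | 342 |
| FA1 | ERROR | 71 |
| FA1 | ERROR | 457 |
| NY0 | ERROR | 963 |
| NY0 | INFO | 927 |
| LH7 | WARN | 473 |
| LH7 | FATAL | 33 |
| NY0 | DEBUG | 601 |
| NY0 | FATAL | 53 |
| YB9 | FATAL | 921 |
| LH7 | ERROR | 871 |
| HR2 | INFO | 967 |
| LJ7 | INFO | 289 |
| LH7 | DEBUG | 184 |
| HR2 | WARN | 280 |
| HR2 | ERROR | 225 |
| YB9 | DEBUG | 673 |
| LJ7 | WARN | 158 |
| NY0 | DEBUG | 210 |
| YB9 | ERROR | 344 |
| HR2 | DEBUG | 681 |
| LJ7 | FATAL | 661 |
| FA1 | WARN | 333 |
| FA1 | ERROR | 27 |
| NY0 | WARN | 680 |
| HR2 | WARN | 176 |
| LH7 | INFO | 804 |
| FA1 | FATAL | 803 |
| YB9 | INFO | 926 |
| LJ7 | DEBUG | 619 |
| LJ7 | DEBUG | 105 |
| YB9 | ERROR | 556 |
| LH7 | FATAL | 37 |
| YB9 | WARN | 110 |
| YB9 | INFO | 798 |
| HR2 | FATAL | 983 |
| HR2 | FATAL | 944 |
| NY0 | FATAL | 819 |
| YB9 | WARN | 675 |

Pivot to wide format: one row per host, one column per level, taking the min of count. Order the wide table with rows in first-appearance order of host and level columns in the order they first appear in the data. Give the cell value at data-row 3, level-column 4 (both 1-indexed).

With rows in first-appearance order of host, row 3 is host=LJ7. level columns in first-appearance order: INFO, DEBUG, WARN, ERROR, FATAL; column 4 is ERROR.
Long rows with host=LJ7, level=ERROR: min(780, 381, 462) = 381.

381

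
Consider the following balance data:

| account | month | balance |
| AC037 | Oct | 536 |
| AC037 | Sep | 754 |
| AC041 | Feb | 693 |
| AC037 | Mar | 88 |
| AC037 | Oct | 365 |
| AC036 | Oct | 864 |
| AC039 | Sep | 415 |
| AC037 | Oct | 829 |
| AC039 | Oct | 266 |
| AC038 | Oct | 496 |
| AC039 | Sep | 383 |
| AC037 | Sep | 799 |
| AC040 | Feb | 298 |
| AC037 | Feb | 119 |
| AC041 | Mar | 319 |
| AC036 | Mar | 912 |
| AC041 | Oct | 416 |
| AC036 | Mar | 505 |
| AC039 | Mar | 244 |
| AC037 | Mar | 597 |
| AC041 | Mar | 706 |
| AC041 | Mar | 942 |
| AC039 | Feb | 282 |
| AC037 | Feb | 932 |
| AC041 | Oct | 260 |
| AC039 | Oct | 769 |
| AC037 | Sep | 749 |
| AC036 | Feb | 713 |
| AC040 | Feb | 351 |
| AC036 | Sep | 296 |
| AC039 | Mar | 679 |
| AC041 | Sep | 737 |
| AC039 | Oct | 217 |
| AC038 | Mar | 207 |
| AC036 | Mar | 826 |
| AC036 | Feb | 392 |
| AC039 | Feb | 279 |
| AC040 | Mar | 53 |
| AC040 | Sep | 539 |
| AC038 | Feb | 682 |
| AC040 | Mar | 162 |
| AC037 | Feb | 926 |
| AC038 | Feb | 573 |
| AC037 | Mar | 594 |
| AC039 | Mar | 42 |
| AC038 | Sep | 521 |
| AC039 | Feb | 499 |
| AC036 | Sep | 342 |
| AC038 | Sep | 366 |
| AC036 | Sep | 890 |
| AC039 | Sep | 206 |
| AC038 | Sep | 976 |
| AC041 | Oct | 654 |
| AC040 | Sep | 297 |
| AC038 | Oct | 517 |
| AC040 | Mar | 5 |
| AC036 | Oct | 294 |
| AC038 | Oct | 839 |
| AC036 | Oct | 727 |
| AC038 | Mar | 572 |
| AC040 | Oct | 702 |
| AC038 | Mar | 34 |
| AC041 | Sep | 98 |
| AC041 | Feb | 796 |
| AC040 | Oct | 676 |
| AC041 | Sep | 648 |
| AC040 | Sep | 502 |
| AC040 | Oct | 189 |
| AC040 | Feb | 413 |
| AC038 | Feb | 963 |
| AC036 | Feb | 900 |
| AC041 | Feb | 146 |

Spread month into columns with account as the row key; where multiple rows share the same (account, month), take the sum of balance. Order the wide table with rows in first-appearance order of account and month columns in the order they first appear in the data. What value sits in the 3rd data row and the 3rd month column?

2005

With rows in first-appearance order of account, row 3 is account=AC036. month columns in first-appearance order: Oct, Sep, Feb, Mar; column 3 is Feb.
Long rows with account=AC036, month=Feb: 713 + 392 + 900 = 2005.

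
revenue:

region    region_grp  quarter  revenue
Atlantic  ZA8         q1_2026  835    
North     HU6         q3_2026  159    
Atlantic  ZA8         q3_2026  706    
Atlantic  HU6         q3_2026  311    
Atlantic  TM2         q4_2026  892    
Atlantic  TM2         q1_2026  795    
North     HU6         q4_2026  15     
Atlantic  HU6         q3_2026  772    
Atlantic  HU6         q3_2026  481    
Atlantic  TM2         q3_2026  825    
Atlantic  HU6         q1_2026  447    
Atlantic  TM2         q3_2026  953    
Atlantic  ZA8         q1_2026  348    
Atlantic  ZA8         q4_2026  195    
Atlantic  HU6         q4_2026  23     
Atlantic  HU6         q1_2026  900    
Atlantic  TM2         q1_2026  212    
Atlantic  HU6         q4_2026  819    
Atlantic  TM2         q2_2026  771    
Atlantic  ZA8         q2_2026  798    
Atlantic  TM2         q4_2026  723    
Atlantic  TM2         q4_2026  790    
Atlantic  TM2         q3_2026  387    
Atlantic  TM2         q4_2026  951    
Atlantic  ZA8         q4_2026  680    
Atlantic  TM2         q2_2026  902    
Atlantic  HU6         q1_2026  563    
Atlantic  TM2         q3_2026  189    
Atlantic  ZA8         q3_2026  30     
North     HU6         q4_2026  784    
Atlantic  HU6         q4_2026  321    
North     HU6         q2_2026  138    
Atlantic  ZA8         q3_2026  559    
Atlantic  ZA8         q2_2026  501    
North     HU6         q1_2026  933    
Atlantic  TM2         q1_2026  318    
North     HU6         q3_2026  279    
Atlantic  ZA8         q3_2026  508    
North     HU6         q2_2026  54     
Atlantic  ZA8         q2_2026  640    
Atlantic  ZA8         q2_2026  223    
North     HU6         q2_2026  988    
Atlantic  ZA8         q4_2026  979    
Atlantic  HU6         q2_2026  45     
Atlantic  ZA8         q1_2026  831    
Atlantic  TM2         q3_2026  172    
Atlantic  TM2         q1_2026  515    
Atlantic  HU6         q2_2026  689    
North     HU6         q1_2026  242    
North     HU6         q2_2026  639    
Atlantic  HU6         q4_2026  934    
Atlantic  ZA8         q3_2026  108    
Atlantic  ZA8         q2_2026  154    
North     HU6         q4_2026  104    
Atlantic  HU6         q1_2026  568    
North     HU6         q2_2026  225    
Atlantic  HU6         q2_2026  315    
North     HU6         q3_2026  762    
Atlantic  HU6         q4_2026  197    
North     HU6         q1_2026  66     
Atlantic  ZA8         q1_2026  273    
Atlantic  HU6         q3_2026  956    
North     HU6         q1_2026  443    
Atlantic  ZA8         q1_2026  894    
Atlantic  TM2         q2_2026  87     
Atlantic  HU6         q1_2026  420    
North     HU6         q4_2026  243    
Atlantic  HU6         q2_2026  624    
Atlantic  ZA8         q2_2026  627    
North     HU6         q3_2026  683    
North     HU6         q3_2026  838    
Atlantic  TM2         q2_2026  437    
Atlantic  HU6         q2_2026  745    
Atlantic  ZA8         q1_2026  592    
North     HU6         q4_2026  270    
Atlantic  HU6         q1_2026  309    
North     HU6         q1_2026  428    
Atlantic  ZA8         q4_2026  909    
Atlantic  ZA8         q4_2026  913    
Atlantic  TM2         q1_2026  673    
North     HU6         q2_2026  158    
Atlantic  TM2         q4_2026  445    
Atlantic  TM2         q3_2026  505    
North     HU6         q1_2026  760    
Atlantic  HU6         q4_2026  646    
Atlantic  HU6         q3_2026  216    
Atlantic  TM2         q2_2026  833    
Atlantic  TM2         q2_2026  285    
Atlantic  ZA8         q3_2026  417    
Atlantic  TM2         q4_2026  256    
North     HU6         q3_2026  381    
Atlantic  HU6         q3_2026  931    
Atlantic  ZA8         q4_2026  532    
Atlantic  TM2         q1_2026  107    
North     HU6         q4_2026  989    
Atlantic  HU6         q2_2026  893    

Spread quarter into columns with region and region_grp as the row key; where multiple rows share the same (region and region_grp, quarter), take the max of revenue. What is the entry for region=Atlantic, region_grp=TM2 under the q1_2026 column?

795

Rows with region=Atlantic, region_grp=TM2 and quarter=q1_2026: revenue values are 795, 212, 318, 515, 673, 107.
max(795, 212, 318, 515, 673, 107) = 795.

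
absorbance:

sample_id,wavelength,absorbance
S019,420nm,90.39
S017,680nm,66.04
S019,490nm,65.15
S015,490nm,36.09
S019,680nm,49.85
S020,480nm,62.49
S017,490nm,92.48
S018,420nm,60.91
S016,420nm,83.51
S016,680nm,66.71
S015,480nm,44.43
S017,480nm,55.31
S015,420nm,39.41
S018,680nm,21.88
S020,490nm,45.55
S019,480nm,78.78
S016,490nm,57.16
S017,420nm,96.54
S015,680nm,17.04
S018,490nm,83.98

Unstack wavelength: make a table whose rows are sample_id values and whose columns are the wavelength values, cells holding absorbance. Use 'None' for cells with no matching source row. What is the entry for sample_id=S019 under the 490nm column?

The long row with sample_id=S019, wavelength=490nm has absorbance=65.15.

65.15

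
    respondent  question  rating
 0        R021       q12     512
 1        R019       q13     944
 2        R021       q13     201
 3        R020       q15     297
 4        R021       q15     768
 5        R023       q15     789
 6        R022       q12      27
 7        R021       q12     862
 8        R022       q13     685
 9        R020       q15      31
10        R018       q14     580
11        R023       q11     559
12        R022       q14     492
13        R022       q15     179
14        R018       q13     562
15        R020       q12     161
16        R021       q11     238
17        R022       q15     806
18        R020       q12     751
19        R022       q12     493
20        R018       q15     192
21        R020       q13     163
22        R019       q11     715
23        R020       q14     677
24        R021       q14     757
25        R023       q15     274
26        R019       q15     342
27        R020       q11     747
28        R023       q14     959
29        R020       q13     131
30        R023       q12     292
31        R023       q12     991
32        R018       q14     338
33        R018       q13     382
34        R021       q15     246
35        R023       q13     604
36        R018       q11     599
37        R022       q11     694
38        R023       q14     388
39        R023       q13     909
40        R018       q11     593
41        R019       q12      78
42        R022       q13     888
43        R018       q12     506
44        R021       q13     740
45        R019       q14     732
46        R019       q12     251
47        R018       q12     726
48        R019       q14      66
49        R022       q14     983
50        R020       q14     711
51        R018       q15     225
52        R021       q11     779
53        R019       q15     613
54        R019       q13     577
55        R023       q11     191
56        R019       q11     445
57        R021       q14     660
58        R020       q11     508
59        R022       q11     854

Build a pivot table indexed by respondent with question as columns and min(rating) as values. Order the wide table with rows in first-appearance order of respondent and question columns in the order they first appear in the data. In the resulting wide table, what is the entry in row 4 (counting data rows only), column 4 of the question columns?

With rows in first-appearance order of respondent, row 4 is respondent=R023. question columns in first-appearance order: q12, q13, q15, q14, q11; column 4 is q14.
Long rows with respondent=R023, question=q14: min(959, 388) = 388.

388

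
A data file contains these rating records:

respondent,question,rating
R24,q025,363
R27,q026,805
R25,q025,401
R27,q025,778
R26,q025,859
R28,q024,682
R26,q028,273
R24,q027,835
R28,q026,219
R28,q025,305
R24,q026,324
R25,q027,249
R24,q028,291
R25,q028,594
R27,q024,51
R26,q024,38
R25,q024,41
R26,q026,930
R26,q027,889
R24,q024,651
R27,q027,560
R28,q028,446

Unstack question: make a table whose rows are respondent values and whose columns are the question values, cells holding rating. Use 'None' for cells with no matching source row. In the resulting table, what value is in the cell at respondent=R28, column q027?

None

No long-format row has respondent=R28 and question=q027, so the cell is None.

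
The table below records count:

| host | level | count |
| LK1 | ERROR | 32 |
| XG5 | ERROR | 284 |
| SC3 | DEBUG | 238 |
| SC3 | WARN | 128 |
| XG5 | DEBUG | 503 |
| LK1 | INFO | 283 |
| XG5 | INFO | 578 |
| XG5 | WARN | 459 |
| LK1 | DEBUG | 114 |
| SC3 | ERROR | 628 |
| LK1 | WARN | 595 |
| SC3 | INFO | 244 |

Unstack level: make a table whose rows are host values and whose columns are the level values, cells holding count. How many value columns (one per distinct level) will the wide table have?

4 distinct level values: INFO, ERROR, DEBUG, WARN.

4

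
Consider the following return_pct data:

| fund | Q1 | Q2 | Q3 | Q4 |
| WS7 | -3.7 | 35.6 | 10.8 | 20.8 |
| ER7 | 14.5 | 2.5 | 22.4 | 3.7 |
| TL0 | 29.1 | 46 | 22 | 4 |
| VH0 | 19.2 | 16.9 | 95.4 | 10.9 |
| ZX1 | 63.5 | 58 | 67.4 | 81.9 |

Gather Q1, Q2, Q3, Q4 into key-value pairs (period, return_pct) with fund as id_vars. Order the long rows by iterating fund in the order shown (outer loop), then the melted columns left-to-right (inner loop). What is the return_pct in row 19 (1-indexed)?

67.4

20 rows total (5 × 4). Row 19: index ⌊(19-1)/4⌋ = 4 into fund → ZX1; (19-1) mod 4 = 2 into the melted columns → Q3.
So row 19 is (ZX1, Q3, 67.4); return_pct = 67.4.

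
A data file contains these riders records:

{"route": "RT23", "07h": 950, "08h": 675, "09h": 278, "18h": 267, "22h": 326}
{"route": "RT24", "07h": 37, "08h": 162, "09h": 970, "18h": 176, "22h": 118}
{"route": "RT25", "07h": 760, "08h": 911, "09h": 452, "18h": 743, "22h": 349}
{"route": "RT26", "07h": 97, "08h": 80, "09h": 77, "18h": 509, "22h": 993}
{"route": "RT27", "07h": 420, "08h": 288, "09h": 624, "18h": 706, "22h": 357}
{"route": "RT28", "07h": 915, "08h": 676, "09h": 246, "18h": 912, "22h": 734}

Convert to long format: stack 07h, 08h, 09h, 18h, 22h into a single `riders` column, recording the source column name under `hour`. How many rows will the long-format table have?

30

6 route values × 5 melted columns = 30 rows.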